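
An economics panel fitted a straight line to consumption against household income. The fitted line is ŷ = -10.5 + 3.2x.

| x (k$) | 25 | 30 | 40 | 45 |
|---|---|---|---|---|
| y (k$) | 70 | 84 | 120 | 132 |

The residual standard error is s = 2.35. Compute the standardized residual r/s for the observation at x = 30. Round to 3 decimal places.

-0.638

ŷ = -10.5 + 3.2·30 = 85.5
r = 84 − 85.5 = -1.5
r/s = -1.5 / 2.35 = -0.638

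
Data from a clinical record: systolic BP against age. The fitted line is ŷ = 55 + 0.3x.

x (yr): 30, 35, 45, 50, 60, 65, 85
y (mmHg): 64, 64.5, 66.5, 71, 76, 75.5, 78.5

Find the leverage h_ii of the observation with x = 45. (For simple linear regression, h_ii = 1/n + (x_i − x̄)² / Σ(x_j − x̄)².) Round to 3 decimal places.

x̄ = (30 + 35 + 45 + 50 + 60 + 65 + 85)/7 = 52.8571
Σ(x − x̄)² = 522.449 + 318.878 + 61.7347 + 8.16327 + 51.0204 + 147.449 + 1033.16 = 2142.86
h = 1/7 + (-7.85714)²/2142.86 = 0.142857 + 0.0288095 = 0.172

h = 0.172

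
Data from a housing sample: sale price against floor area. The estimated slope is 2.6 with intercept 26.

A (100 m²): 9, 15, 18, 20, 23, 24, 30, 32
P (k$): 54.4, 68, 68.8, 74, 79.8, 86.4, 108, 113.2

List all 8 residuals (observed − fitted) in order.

5, 3, -4, -4, -6, -2, 4, 4

A=9: ŷ = 26 + 2.6·9 = 49.4; r = 54.4 − 49.4 = 5
A=15: ŷ = 26 + 2.6·15 = 65; r = 68 − 65 = 3
A=18: ŷ = 26 + 2.6·18 = 72.8; r = 68.8 − 72.8 = -4
A=20: ŷ = 26 + 2.6·20 = 78; r = 74 − 78 = -4
A=23: ŷ = 26 + 2.6·23 = 85.8; r = 79.8 − 85.8 = -6
A=24: ŷ = 26 + 2.6·24 = 88.4; r = 86.4 − 88.4 = -2
A=30: ŷ = 26 + 2.6·30 = 104; r = 108 − 104 = 4
A=32: ŷ = 26 + 2.6·32 = 109.2; r = 113.2 − 109.2 = 4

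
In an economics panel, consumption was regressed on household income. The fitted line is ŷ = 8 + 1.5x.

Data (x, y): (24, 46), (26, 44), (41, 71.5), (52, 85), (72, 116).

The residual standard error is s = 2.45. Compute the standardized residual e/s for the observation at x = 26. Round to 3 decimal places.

-1.224

ŷ = 8 + 1.5·26 = 47
e = 44 − 47 = -3
e/s = -3 / 2.45 = -1.224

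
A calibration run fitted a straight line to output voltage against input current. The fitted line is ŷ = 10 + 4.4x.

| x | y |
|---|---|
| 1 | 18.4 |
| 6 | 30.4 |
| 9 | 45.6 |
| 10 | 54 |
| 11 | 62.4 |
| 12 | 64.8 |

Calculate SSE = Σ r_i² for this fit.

x=1: ŷ = 10 + 4.4·1 = 14.4; r = 18.4 − 14.4 = 4
x=6: ŷ = 10 + 4.4·6 = 36.4; r = 30.4 − 36.4 = -6
x=9: ŷ = 10 + 4.4·9 = 49.6; r = 45.6 − 49.6 = -4
x=10: ŷ = 10 + 4.4·10 = 54; r = 54 − 54 = 0
x=11: ŷ = 10 + 4.4·11 = 58.4; r = 62.4 − 58.4 = 4
x=12: ŷ = 10 + 4.4·12 = 62.8; r = 64.8 − 62.8 = 2
SSE = 16 + 36 + 16 + 0 + 16 + 4 = 88

SSE = 88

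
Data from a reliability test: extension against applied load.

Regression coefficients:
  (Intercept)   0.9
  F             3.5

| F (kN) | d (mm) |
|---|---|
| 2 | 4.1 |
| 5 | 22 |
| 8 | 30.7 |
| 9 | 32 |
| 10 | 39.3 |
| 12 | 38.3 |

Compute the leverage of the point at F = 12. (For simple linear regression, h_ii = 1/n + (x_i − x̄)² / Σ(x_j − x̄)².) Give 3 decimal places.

F̄ = (2 + 5 + 8 + 9 + 10 + 12)/6 = 7.66667
Σ(F − F̄)² = 32.1111 + 7.11111 + 0.111111 + 1.77778 + 5.44444 + 18.7778 = 65.3333
h = 1/6 + (4.33333)²/65.3333 = 0.166667 + 0.287415 = 0.454

h = 0.454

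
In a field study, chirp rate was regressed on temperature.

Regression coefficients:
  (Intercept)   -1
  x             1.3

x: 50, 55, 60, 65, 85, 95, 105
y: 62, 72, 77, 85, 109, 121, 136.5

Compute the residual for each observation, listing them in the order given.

-2, 1.5, 0, 1.5, -0.5, -1.5, 1

x=50: ŷ = -1 + 1.3·50 = 64; r = 62 − 64 = -2
x=55: ŷ = -1 + 1.3·55 = 70.5; r = 72 − 70.5 = 1.5
x=60: ŷ = -1 + 1.3·60 = 77; r = 77 − 77 = 0
x=65: ŷ = -1 + 1.3·65 = 83.5; r = 85 − 83.5 = 1.5
x=85: ŷ = -1 + 1.3·85 = 109.5; r = 109 − 109.5 = -0.5
x=95: ŷ = -1 + 1.3·95 = 122.5; r = 121 − 122.5 = -1.5
x=105: ŷ = -1 + 1.3·105 = 135.5; r = 136.5 − 135.5 = 1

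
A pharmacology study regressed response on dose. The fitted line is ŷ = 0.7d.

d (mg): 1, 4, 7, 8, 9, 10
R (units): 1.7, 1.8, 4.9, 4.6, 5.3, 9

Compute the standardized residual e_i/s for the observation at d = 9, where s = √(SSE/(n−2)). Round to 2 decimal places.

d=1: ŷ = 0.7·1 = 0.7; e = 1.7 − 0.7 = 1
d=4: ŷ = 0.7·4 = 2.8; e = 1.8 − 2.8 = -1
d=7: ŷ = 0.7·7 = 4.9; e = 4.9 − 4.9 = 0
d=8: ŷ = 0.7·8 = 5.6; e = 4.6 − 5.6 = -1
d=9: ŷ = 0.7·9 = 6.3; e = 5.3 − 6.3 = -1
d=10: ŷ = 0.7·10 = 7; e = 9 − 7 = 2
SSE = 1 + 1 + 0 + 1 + 1 + 4 = 8
s = √(8/4) = 1.41421
e/s = -1 / 1.41421 = -0.71

-0.71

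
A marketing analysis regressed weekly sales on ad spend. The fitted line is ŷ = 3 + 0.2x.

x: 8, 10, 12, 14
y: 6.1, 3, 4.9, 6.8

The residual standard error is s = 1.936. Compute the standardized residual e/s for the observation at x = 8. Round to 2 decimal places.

0.77

ŷ = 3 + 0.2·8 = 4.6
e = 6.1 − 4.6 = 1.5
e/s = 1.5 / 1.936 = 0.77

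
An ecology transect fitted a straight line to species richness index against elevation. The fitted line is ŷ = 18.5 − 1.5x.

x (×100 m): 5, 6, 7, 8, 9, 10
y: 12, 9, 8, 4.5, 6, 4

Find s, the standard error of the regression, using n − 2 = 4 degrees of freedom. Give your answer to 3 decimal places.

s = 1.275

x=5: ŷ = 18.5 − 1.5·5 = 11; r = 12 − 11 = 1
x=6: ŷ = 18.5 − 1.5·6 = 9.5; r = 9 − 9.5 = -0.5
x=7: ŷ = 18.5 − 1.5·7 = 8; r = 8 − 8 = 0
x=8: ŷ = 18.5 − 1.5·8 = 6.5; r = 4.5 − 6.5 = -2
x=9: ŷ = 18.5 − 1.5·9 = 5; r = 6 − 5 = 1
x=10: ŷ = 18.5 − 1.5·10 = 3.5; r = 4 − 3.5 = 0.5
SSE = 1 + 0.25 + 0 + 4 + 1 + 0.25 = 6.5
s = √(6.5/4) = √1.625 ≈ 1.275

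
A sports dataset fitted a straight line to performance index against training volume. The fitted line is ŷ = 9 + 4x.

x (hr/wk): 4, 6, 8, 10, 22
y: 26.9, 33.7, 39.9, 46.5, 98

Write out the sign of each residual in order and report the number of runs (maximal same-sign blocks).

3 runs

x=4: ŷ = 9 + 4·4 = 25; e = 26.9 − 25 = 1.9
x=6: ŷ = 9 + 4·6 = 33; e = 33.7 − 33 = 0.7
x=8: ŷ = 9 + 4·8 = 41; e = 39.9 − 41 = -1.1
x=10: ŷ = 9 + 4·10 = 49; e = 46.5 − 49 = -2.5
x=22: ŷ = 9 + 4·22 = 97; e = 98 − 97 = 1
Signs: + + − − +
Runs: +×2, −×2, +×1 → 3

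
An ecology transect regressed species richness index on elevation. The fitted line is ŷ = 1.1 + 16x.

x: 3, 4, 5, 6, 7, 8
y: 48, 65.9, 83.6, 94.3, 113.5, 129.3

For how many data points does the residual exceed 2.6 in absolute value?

1

x=3: ŷ = 1.1 + 16·3 = 49.1; r = 48 − 49.1 = -1.1
x=4: ŷ = 1.1 + 16·4 = 65.1; r = 65.9 − 65.1 = 0.8
x=5: ŷ = 1.1 + 16·5 = 81.1; r = 83.6 − 81.1 = 2.5
x=6: ŷ = 1.1 + 16·6 = 97.1; r = 94.3 − 97.1 = -2.8
x=7: ŷ = 1.1 + 16·7 = 113.1; r = 113.5 − 113.1 = 0.4
x=8: ŷ = 1.1 + 16·8 = 129.1; r = 129.3 − 129.1 = 0.2
|r| > 2.6: x=6 (|r|=2.8) → 1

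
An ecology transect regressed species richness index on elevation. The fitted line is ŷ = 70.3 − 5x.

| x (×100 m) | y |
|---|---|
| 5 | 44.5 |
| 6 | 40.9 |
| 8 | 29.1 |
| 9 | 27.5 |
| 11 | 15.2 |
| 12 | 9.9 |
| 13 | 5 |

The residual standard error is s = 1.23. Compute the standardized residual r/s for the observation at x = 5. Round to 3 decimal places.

-0.650

ŷ = 70.3 − 5·5 = 45.3
r = 44.5 − 45.3 = -0.8
r/s = -0.8 / 1.23 = -0.650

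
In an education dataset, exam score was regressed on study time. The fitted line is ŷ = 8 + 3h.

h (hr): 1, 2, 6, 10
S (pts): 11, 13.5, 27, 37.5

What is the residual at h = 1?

ŷ = 8 + 3·1 = 11
e = 11 − 11 = 0

e = 0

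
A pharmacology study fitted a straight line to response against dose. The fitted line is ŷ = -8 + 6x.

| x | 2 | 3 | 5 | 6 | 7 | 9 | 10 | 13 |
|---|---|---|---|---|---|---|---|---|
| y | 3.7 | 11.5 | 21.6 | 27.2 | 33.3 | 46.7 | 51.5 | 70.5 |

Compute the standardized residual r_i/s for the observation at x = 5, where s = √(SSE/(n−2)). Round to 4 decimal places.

-0.4558

x=2: ŷ = -8 + 6·2 = 4; r = 3.7 − 4 = -0.3
x=3: ŷ = -8 + 6·3 = 10; r = 11.5 − 10 = 1.5
x=5: ŷ = -8 + 6·5 = 22; r = 21.6 − 22 = -0.4
x=6: ŷ = -8 + 6·6 = 28; r = 27.2 − 28 = -0.8
x=7: ŷ = -8 + 6·7 = 34; r = 33.3 − 34 = -0.7
x=9: ŷ = -8 + 6·9 = 46; r = 46.7 − 46 = 0.7
x=10: ŷ = -8 + 6·10 = 52; r = 51.5 − 52 = -0.5
x=13: ŷ = -8 + 6·13 = 70; r = 70.5 − 70 = 0.5
SSE = 0.09 + 2.25 + 0.16 + 0.64 + 0.49 + 0.49 + 0.25 + 0.25 = 4.62
s = √(4.62/6) = 0.877496
r/s = -0.4 / 0.877496 = -0.4558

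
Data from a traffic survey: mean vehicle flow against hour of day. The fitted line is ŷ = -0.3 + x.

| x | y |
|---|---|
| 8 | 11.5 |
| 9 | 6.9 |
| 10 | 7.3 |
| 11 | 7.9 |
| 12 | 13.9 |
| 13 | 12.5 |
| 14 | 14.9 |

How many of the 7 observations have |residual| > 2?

x=8: ŷ = -0.3 + 8 = 7.7; r = 11.5 − 7.7 = 3.8
x=9: ŷ = -0.3 + 9 = 8.7; r = 6.9 − 8.7 = -1.8
x=10: ŷ = -0.3 + 10 = 9.7; r = 7.3 − 9.7 = -2.4
x=11: ŷ = -0.3 + 11 = 10.7; r = 7.9 − 10.7 = -2.8
x=12: ŷ = -0.3 + 12 = 11.7; r = 13.9 − 11.7 = 2.2
x=13: ŷ = -0.3 + 13 = 12.7; r = 12.5 − 12.7 = -0.2
x=14: ŷ = -0.3 + 14 = 13.7; r = 14.9 − 13.7 = 1.2
|r| > 2: x=8 (|r|=3.8), x=10 (|r|=2.4), x=11 (|r|=2.8), x=12 (|r|=2.2) → 4

4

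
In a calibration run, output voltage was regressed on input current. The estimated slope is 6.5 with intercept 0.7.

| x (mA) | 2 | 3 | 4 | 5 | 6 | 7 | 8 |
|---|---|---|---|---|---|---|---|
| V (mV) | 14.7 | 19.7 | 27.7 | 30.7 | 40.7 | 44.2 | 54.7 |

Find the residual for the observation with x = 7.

r = -2

ŷ = 0.7 + 6.5·7 = 46.2
r = 44.2 − 46.2 = -2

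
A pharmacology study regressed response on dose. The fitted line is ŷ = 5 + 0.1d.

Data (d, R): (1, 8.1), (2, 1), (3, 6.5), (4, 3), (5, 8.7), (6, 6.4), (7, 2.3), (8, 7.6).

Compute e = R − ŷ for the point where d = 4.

e = -2.4

ŷ = 5 + 0.1·4 = 5.4
e = 3 − 5.4 = -2.4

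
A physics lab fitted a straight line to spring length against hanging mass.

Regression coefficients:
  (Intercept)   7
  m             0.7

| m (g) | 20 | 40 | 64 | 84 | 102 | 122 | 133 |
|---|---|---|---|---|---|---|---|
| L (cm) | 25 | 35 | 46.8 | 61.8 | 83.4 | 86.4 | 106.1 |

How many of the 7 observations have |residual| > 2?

6

m=20: ŷ = 7 + 0.7·20 = 21; e = 25 − 21 = 4
m=40: ŷ = 7 + 0.7·40 = 35; e = 35 − 35 = 0
m=64: ŷ = 7 + 0.7·64 = 51.8; e = 46.8 − 51.8 = -5
m=84: ŷ = 7 + 0.7·84 = 65.8; e = 61.8 − 65.8 = -4
m=102: ŷ = 7 + 0.7·102 = 78.4; e = 83.4 − 78.4 = 5
m=122: ŷ = 7 + 0.7·122 = 92.4; e = 86.4 − 92.4 = -6
m=133: ŷ = 7 + 0.7·133 = 100.1; e = 106.1 − 100.1 = 6
|e| > 2: m=20 (|e|=4), m=64 (|e|=5), m=84 (|e|=4), m=102 (|e|=5), m=122 (|e|=6), m=133 (|e|=6) → 6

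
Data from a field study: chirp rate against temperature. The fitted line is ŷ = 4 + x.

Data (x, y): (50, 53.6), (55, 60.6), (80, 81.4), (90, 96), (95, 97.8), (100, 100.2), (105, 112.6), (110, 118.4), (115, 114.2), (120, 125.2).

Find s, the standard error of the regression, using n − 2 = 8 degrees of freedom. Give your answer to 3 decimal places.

x=50: ŷ = 4 + 50 = 54; r = 53.6 − 54 = -0.4
x=55: ŷ = 4 + 55 = 59; r = 60.6 − 59 = 1.6
x=80: ŷ = 4 + 80 = 84; r = 81.4 − 84 = -2.6
x=90: ŷ = 4 + 90 = 94; r = 96 − 94 = 2
x=95: ŷ = 4 + 95 = 99; r = 97.8 − 99 = -1.2
x=100: ŷ = 4 + 100 = 104; r = 100.2 − 104 = -3.8
x=105: ŷ = 4 + 105 = 109; r = 112.6 − 109 = 3.6
x=110: ŷ = 4 + 110 = 114; r = 118.4 − 114 = 4.4
x=115: ŷ = 4 + 115 = 119; r = 114.2 − 119 = -4.8
x=120: ŷ = 4 + 120 = 124; r = 125.2 − 124 = 1.2
SSE = 0.16 + 2.56 + 6.76 + 4 + 1.44 + 14.44 + 12.96 + 19.36 + 23.04 + 1.44 = 86.16
s = √(86.16/8) = √10.77 ≈ 3.282

s = 3.282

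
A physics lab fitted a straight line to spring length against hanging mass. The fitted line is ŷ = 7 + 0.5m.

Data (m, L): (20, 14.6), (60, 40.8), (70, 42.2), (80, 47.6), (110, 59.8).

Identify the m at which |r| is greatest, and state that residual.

m=20: ŷ = 7 + 0.5·20 = 17; r = 14.6 − 17 = -2.4
m=60: ŷ = 7 + 0.5·60 = 37; r = 40.8 − 37 = 3.8
m=70: ŷ = 7 + 0.5·70 = 42; r = 42.2 − 42 = 0.2
m=80: ŷ = 7 + 0.5·80 = 47; r = 47.6 − 47 = 0.6
m=110: ŷ = 7 + 0.5·110 = 62; r = 59.8 − 62 = -2.2
Largest |r| is 3.8 at m = 60, residual 3.8.

m = 60, r = 3.8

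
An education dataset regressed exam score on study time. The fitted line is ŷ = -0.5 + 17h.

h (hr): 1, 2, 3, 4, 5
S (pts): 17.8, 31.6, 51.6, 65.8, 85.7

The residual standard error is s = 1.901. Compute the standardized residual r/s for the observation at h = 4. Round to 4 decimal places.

ŷ = -0.5 + 17·4 = 67.5
r = 65.8 − 67.5 = -1.7
r/s = -1.7 / 1.901 = -0.8943

-0.8943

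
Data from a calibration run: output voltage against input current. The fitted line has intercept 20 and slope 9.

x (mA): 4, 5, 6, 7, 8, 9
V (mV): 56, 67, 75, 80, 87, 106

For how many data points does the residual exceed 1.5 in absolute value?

4

x=4: V̂ = 20 + 9·4 = 56; e = 56 − 56 = 0
x=5: V̂ = 20 + 9·5 = 65; e = 67 − 65 = 2
x=6: V̂ = 20 + 9·6 = 74; e = 75 − 74 = 1
x=7: V̂ = 20 + 9·7 = 83; e = 80 − 83 = -3
x=8: V̂ = 20 + 9·8 = 92; e = 87 − 92 = -5
x=9: V̂ = 20 + 9·9 = 101; e = 106 − 101 = 5
|e| > 1.5: x=5 (|e|=2), x=7 (|e|=3), x=8 (|e|=5), x=9 (|e|=5) → 4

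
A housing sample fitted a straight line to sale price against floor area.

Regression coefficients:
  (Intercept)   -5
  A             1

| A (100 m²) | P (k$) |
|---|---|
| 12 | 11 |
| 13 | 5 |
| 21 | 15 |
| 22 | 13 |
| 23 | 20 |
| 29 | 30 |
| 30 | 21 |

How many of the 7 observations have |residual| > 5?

1

A=12: P̂ = -5 + 12 = 7; r = 11 − 7 = 4
A=13: P̂ = -5 + 13 = 8; r = 5 − 8 = -3
A=21: P̂ = -5 + 21 = 16; r = 15 − 16 = -1
A=22: P̂ = -5 + 22 = 17; r = 13 − 17 = -4
A=23: P̂ = -5 + 23 = 18; r = 20 − 18 = 2
A=29: P̂ = -5 + 29 = 24; r = 30 − 24 = 6
A=30: P̂ = -5 + 30 = 25; r = 21 − 25 = -4
|r| > 5: A=29 (|r|=6) → 1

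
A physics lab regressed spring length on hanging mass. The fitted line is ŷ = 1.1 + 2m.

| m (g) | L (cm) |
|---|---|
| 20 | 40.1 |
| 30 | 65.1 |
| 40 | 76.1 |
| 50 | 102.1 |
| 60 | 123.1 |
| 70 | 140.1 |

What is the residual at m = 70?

r = -1

ŷ = 1.1 + 2·70 = 141.1
r = 140.1 − 141.1 = -1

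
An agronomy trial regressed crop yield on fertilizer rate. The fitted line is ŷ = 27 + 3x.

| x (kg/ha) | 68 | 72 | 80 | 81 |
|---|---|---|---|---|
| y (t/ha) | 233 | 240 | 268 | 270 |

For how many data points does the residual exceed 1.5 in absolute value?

2

x=68: ŷ = 27 + 3·68 = 231; r = 233 − 231 = 2
x=72: ŷ = 27 + 3·72 = 243; r = 240 − 243 = -3
x=80: ŷ = 27 + 3·80 = 267; r = 268 − 267 = 1
x=81: ŷ = 27 + 3·81 = 270; r = 270 − 270 = 0
|r| > 1.5: x=68 (|r|=2), x=72 (|r|=3) → 2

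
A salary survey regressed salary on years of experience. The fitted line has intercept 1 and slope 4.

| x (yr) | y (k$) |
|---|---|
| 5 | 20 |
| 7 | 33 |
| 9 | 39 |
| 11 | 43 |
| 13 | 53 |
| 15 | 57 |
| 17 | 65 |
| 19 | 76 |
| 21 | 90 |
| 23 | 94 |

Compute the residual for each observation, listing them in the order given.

x=5: ŷ = 1 + 4·5 = 21; e = 20 − 21 = -1
x=7: ŷ = 1 + 4·7 = 29; e = 33 − 29 = 4
x=9: ŷ = 1 + 4·9 = 37; e = 39 − 37 = 2
x=11: ŷ = 1 + 4·11 = 45; e = 43 − 45 = -2
x=13: ŷ = 1 + 4·13 = 53; e = 53 − 53 = 0
x=15: ŷ = 1 + 4·15 = 61; e = 57 − 61 = -4
x=17: ŷ = 1 + 4·17 = 69; e = 65 − 69 = -4
x=19: ŷ = 1 + 4·19 = 77; e = 76 − 77 = -1
x=21: ŷ = 1 + 4·21 = 85; e = 90 − 85 = 5
x=23: ŷ = 1 + 4·23 = 93; e = 94 − 93 = 1

-1, 4, 2, -2, 0, -4, -4, -1, 5, 1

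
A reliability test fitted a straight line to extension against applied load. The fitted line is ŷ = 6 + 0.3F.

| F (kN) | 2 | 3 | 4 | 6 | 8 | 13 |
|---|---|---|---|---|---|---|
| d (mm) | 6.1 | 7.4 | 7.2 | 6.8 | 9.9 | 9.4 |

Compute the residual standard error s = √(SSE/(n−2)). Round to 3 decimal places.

F=2: ŷ = 6 + 0.3·2 = 6.6; e = 6.1 − 6.6 = -0.5
F=3: ŷ = 6 + 0.3·3 = 6.9; e = 7.4 − 6.9 = 0.5
F=4: ŷ = 6 + 0.3·4 = 7.2; e = 7.2 − 7.2 = 0
F=6: ŷ = 6 + 0.3·6 = 7.8; e = 6.8 − 7.8 = -1
F=8: ŷ = 6 + 0.3·8 = 8.4; e = 9.9 − 8.4 = 1.5
F=13: ŷ = 6 + 0.3·13 = 9.9; e = 9.4 − 9.9 = -0.5
SSE = 0.25 + 0.25 + 0 + 1 + 2.25 + 0.25 = 4
s = √(4/4) = √1 ≈ 1.000

s = 1.000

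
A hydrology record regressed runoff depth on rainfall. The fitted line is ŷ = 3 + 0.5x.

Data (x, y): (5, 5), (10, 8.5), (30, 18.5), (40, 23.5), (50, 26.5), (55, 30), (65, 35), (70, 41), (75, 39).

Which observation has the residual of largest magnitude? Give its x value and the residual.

x=5: ŷ = 3 + 0.5·5 = 5.5; r = 5 − 5.5 = -0.5
x=10: ŷ = 3 + 0.5·10 = 8; r = 8.5 − 8 = 0.5
x=30: ŷ = 3 + 0.5·30 = 18; r = 18.5 − 18 = 0.5
x=40: ŷ = 3 + 0.5·40 = 23; r = 23.5 − 23 = 0.5
x=50: ŷ = 3 + 0.5·50 = 28; r = 26.5 − 28 = -1.5
x=55: ŷ = 3 + 0.5·55 = 30.5; r = 30 − 30.5 = -0.5
x=65: ŷ = 3 + 0.5·65 = 35.5; r = 35 − 35.5 = -0.5
x=70: ŷ = 3 + 0.5·70 = 38; r = 41 − 38 = 3
x=75: ŷ = 3 + 0.5·75 = 40.5; r = 39 − 40.5 = -1.5
Largest |r| is 3 at x = 70, residual 3.

x = 70, r = 3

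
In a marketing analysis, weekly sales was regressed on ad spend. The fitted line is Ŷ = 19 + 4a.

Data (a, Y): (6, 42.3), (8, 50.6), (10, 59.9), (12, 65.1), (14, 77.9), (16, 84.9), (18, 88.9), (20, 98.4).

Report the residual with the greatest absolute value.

a=6: Ŷ = 19 + 4·6 = 43; r = 42.3 − 43 = -0.7
a=8: Ŷ = 19 + 4·8 = 51; r = 50.6 − 51 = -0.4
a=10: Ŷ = 19 + 4·10 = 59; r = 59.9 − 59 = 0.9
a=12: Ŷ = 19 + 4·12 = 67; r = 65.1 − 67 = -1.9
a=14: Ŷ = 19 + 4·14 = 75; r = 77.9 − 75 = 2.9
a=16: Ŷ = 19 + 4·16 = 83; r = 84.9 − 83 = 1.9
a=18: Ŷ = 19 + 4·18 = 91; r = 88.9 − 91 = -2.1
a=20: Ŷ = 19 + 4·20 = 99; r = 98.4 − 99 = -0.6
Largest |r| is 2.9 at a = 14, residual 2.9.

r = 2.9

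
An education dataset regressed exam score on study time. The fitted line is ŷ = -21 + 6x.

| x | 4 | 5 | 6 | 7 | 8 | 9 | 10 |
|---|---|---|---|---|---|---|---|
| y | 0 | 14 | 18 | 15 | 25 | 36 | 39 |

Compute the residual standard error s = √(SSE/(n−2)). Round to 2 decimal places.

x=4: ŷ = -21 + 6·4 = 3; e = 0 − 3 = -3
x=5: ŷ = -21 + 6·5 = 9; e = 14 − 9 = 5
x=6: ŷ = -21 + 6·6 = 15; e = 18 − 15 = 3
x=7: ŷ = -21 + 6·7 = 21; e = 15 − 21 = -6
x=8: ŷ = -21 + 6·8 = 27; e = 25 − 27 = -2
x=9: ŷ = -21 + 6·9 = 33; e = 36 − 33 = 3
x=10: ŷ = -21 + 6·10 = 39; e = 39 − 39 = 0
SSE = 9 + 25 + 9 + 36 + 4 + 9 + 0 = 92
s = √(92/5) = √18.4 ≈ 4.29

s = 4.29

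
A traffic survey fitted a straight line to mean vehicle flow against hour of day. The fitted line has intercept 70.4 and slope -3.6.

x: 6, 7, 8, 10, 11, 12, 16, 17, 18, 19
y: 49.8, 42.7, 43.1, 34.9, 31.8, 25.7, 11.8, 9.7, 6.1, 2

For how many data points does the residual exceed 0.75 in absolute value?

x=6: ŷ = 70.4 − 3.6·6 = 48.8; r = 49.8 − 48.8 = 1
x=7: ŷ = 70.4 − 3.6·7 = 45.2; r = 42.7 − 45.2 = -2.5
x=8: ŷ = 70.4 − 3.6·8 = 41.6; r = 43.1 − 41.6 = 1.5
x=10: ŷ = 70.4 − 3.6·10 = 34.4; r = 34.9 − 34.4 = 0.5
x=11: ŷ = 70.4 − 3.6·11 = 30.8; r = 31.8 − 30.8 = 1
x=12: ŷ = 70.4 − 3.6·12 = 27.2; r = 25.7 − 27.2 = -1.5
x=16: ŷ = 70.4 − 3.6·16 = 12.8; r = 11.8 − 12.8 = -1
x=17: ŷ = 70.4 − 3.6·17 = 9.2; r = 9.7 − 9.2 = 0.5
x=18: ŷ = 70.4 − 3.6·18 = 5.6; r = 6.1 − 5.6 = 0.5
x=19: ŷ = 70.4 − 3.6·19 = 2; r = 2 − 2 = 0
|r| > 0.75: x=6 (|r|=1), x=7 (|r|=2.5), x=8 (|r|=1.5), x=11 (|r|=1), x=12 (|r|=1.5), x=16 (|r|=1) → 6

6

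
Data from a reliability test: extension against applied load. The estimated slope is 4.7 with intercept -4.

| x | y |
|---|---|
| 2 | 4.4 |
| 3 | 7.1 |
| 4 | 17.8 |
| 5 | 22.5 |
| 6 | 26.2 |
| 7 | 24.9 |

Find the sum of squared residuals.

SSE = 48

x=2: ŷ = -4 + 4.7·2 = 5.4; e = 4.4 − 5.4 = -1
x=3: ŷ = -4 + 4.7·3 = 10.1; e = 7.1 − 10.1 = -3
x=4: ŷ = -4 + 4.7·4 = 14.8; e = 17.8 − 14.8 = 3
x=5: ŷ = -4 + 4.7·5 = 19.5; e = 22.5 − 19.5 = 3
x=6: ŷ = -4 + 4.7·6 = 24.2; e = 26.2 − 24.2 = 2
x=7: ŷ = -4 + 4.7·7 = 28.9; e = 24.9 − 28.9 = -4
SSE = 1 + 9 + 9 + 9 + 4 + 16 = 48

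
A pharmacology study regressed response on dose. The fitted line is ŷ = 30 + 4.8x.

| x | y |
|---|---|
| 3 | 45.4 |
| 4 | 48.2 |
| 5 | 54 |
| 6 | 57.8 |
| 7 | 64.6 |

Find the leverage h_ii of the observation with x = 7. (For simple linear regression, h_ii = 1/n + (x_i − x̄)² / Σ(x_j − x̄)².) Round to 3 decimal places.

h = 0.600

x̄ = (3 + 4 + 5 + 6 + 7)/5 = 5
Σ(x − x̄)² = 4 + 1 + 0 + 1 + 4 = 10
h = 1/5 + (2)²/10 = 0.2 + 0.4 = 0.600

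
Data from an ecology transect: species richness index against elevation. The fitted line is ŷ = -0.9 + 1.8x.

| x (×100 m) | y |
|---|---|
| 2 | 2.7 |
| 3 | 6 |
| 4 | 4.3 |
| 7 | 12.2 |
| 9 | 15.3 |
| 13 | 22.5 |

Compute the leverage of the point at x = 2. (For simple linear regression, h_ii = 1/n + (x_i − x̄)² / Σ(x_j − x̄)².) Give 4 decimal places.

h = 0.3817

x̄ = (2 + 3 + 4 + 7 + 9 + 13)/6 = 6.33333
Σ(x − x̄)² = 18.7778 + 11.1111 + 5.44444 + 0.444444 + 7.11111 + 44.4444 = 87.3333
h = 1/6 + (-4.33333)²/87.3333 = 0.166667 + 0.215013 = 0.3817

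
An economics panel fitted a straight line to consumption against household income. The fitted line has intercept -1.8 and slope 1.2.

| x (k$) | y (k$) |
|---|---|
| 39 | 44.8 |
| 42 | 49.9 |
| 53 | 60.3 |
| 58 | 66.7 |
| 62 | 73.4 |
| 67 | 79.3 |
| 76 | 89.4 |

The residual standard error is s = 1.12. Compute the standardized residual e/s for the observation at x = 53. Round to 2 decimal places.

ŷ = -1.8 + 1.2·53 = 61.8
e = 60.3 − 61.8 = -1.5
e/s = -1.5 / 1.12 = -1.34

-1.34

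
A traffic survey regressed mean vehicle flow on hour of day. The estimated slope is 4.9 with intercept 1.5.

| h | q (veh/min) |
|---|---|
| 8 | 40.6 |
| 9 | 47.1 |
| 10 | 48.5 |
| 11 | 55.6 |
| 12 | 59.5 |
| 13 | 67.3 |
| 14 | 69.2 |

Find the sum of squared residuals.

h=8: ŷ = 1.5 + 4.9·8 = 40.7; e = 40.6 − 40.7 = -0.1
h=9: ŷ = 1.5 + 4.9·9 = 45.6; e = 47.1 − 45.6 = 1.5
h=10: ŷ = 1.5 + 4.9·10 = 50.5; e = 48.5 − 50.5 = -2
h=11: ŷ = 1.5 + 4.9·11 = 55.4; e = 55.6 − 55.4 = 0.2
h=12: ŷ = 1.5 + 4.9·12 = 60.3; e = 59.5 − 60.3 = -0.8
h=13: ŷ = 1.5 + 4.9·13 = 65.2; e = 67.3 − 65.2 = 2.1
h=14: ŷ = 1.5 + 4.9·14 = 70.1; e = 69.2 − 70.1 = -0.9
SSE = 0.01 + 2.25 + 4 + 0.04 + 0.64 + 4.41 + 0.81 = 12.16

SSE = 12.16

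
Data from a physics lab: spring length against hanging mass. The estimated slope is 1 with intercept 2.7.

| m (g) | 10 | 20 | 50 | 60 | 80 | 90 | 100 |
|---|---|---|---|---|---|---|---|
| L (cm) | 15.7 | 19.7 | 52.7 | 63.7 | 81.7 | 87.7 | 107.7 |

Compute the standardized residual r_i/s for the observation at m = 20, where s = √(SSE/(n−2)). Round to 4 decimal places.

-0.8018

m=10: ŷ = 2.7 + 10 = 12.7; r = 15.7 − 12.7 = 3
m=20: ŷ = 2.7 + 20 = 22.7; r = 19.7 − 22.7 = -3
m=50: ŷ = 2.7 + 50 = 52.7; r = 52.7 − 52.7 = 0
m=60: ŷ = 2.7 + 60 = 62.7; r = 63.7 − 62.7 = 1
m=80: ŷ = 2.7 + 80 = 82.7; r = 81.7 − 82.7 = -1
m=90: ŷ = 2.7 + 90 = 92.7; r = 87.7 − 92.7 = -5
m=100: ŷ = 2.7 + 100 = 102.7; r = 107.7 − 102.7 = 5
SSE = 9 + 9 + 0 + 1 + 1 + 25 + 25 = 70
s = √(70/5) = 3.74166
r/s = -3 / 3.74166 = -0.8018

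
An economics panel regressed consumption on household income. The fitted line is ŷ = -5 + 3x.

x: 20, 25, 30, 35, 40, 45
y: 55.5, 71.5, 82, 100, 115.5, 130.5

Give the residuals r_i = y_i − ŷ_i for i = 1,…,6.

0.5, 1.5, -3, 0, 0.5, 0.5

x=20: ŷ = -5 + 3·20 = 55; r = 55.5 − 55 = 0.5
x=25: ŷ = -5 + 3·25 = 70; r = 71.5 − 70 = 1.5
x=30: ŷ = -5 + 3·30 = 85; r = 82 − 85 = -3
x=35: ŷ = -5 + 3·35 = 100; r = 100 − 100 = 0
x=40: ŷ = -5 + 3·40 = 115; r = 115.5 − 115 = 0.5
x=45: ŷ = -5 + 3·45 = 130; r = 130.5 − 130 = 0.5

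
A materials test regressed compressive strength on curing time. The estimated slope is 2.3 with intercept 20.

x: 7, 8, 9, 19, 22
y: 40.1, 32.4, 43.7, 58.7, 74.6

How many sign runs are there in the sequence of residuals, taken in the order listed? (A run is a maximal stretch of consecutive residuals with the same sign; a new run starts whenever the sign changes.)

x=7: ŷ = 20 + 2.3·7 = 36.1; e = 40.1 − 36.1 = 4
x=8: ŷ = 20 + 2.3·8 = 38.4; e = 32.4 − 38.4 = -6
x=9: ŷ = 20 + 2.3·9 = 40.7; e = 43.7 − 40.7 = 3
x=19: ŷ = 20 + 2.3·19 = 63.7; e = 58.7 − 63.7 = -5
x=22: ŷ = 20 + 2.3·22 = 70.6; e = 74.6 − 70.6 = 4
Signs: + − + − +
Runs: +×1, −×1, +×1, −×1, +×1 → 5

5 runs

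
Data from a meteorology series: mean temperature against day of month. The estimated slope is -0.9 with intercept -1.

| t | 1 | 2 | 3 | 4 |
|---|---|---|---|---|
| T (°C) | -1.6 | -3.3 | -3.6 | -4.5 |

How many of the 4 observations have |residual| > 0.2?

2

t=1: ŷ = -1 − 0.9·1 = -1.9; e = -1.6 − (-1.9) = 0.3
t=2: ŷ = -1 − 0.9·2 = -2.8; e = -3.3 − (-2.8) = -0.5
t=3: ŷ = -1 − 0.9·3 = -3.7; e = -3.6 − (-3.7) = 0.1
t=4: ŷ = -1 − 0.9·4 = -4.6; e = -4.5 − (-4.6) = 0.1
|e| > 0.2: t=1 (|e|=0.3), t=2 (|e|=0.5) → 2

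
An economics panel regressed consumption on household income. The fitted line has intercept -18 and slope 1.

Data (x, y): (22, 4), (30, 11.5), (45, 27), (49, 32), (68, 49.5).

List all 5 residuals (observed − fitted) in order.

x=22: ŷ = -18 + 22 = 4; e = 4 − 4 = 0
x=30: ŷ = -18 + 30 = 12; e = 11.5 − 12 = -0.5
x=45: ŷ = -18 + 45 = 27; e = 27 − 27 = 0
x=49: ŷ = -18 + 49 = 31; e = 32 − 31 = 1
x=68: ŷ = -18 + 68 = 50; e = 49.5 − 50 = -0.5

0, -0.5, 0, 1, -0.5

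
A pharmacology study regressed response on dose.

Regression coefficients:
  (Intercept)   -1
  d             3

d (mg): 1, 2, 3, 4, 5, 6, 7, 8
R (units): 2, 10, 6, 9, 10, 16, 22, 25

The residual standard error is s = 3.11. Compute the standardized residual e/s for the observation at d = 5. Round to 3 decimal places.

ŷ = -1 + 3·5 = 14
e = 10 − 14 = -4
e/s = -4 / 3.11 = -1.286

-1.286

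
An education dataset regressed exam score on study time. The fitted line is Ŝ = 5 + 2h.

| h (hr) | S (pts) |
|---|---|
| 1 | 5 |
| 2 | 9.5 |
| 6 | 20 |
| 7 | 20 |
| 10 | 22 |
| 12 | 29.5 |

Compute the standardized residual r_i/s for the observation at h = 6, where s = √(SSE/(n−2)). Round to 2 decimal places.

1.24

h=1: Ŝ = 5 + 2·1 = 7; r = 5 − 7 = -2
h=2: Ŝ = 5 + 2·2 = 9; r = 9.5 − 9 = 0.5
h=6: Ŝ = 5 + 2·6 = 17; r = 20 − 17 = 3
h=7: Ŝ = 5 + 2·7 = 19; r = 20 − 19 = 1
h=10: Ŝ = 5 + 2·10 = 25; r = 22 − 25 = -3
h=12: Ŝ = 5 + 2·12 = 29; r = 29.5 − 29 = 0.5
SSE = 4 + 0.25 + 9 + 1 + 9 + 0.25 = 23.5
s = √(23.5/4) = 2.42384
r/s = 3 / 2.42384 = 1.24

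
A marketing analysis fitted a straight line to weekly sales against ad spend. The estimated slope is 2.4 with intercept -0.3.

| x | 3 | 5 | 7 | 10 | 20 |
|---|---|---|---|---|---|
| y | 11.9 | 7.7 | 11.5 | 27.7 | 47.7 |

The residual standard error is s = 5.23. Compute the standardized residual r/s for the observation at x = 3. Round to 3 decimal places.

0.956

ŷ = -0.3 + 2.4·3 = 6.9
r = 11.9 − 6.9 = 5
r/s = 5 / 5.23 = 0.956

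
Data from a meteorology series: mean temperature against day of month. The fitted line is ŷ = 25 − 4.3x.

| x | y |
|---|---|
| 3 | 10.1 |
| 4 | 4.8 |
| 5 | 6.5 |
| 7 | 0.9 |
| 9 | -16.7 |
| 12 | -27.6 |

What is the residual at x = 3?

ŷ = 25 − 4.3·3 = 12.1
r = 10.1 − 12.1 = -2

r = -2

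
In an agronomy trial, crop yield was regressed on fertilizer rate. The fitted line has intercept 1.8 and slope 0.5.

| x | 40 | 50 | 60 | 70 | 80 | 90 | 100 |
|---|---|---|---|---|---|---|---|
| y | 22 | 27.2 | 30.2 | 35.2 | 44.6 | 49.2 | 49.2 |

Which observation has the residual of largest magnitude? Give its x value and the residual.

x = 80, r = 2.8

x=40: ŷ = 1.8 + 0.5·40 = 21.8; r = 22 − 21.8 = 0.2
x=50: ŷ = 1.8 + 0.5·50 = 26.8; r = 27.2 − 26.8 = 0.4
x=60: ŷ = 1.8 + 0.5·60 = 31.8; r = 30.2 − 31.8 = -1.6
x=70: ŷ = 1.8 + 0.5·70 = 36.8; r = 35.2 − 36.8 = -1.6
x=80: ŷ = 1.8 + 0.5·80 = 41.8; r = 44.6 − 41.8 = 2.8
x=90: ŷ = 1.8 + 0.5·90 = 46.8; r = 49.2 − 46.8 = 2.4
x=100: ŷ = 1.8 + 0.5·100 = 51.8; r = 49.2 − 51.8 = -2.6
Largest |r| is 2.8 at x = 80, residual 2.8.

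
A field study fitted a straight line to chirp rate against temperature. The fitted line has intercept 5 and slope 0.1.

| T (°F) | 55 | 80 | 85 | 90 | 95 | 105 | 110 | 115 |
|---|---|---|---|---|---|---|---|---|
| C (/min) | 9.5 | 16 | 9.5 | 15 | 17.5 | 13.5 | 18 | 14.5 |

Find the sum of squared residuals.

T=55: ŷ = 5 + 0.1·55 = 10.5; e = 9.5 − 10.5 = -1
T=80: ŷ = 5 + 0.1·80 = 13; e = 16 − 13 = 3
T=85: ŷ = 5 + 0.1·85 = 13.5; e = 9.5 − 13.5 = -4
T=90: ŷ = 5 + 0.1·90 = 14; e = 15 − 14 = 1
T=95: ŷ = 5 + 0.1·95 = 14.5; e = 17.5 − 14.5 = 3
T=105: ŷ = 5 + 0.1·105 = 15.5; e = 13.5 − 15.5 = -2
T=110: ŷ = 5 + 0.1·110 = 16; e = 18 − 16 = 2
T=115: ŷ = 5 + 0.1·115 = 16.5; e = 14.5 − 16.5 = -2
SSE = 1 + 9 + 16 + 1 + 9 + 4 + 4 + 4 = 48

SSE = 48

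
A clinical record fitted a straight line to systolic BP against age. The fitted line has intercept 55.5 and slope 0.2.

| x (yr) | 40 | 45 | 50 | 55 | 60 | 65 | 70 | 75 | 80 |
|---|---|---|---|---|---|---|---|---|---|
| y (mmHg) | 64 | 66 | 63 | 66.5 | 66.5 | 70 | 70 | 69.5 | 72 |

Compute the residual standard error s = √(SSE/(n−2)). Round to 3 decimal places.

x=40: ŷ = 55.5 + 0.2·40 = 63.5; r = 64 − 63.5 = 0.5
x=45: ŷ = 55.5 + 0.2·45 = 64.5; r = 66 − 64.5 = 1.5
x=50: ŷ = 55.5 + 0.2·50 = 65.5; r = 63 − 65.5 = -2.5
x=55: ŷ = 55.5 + 0.2·55 = 66.5; r = 66.5 − 66.5 = 0
x=60: ŷ = 55.5 + 0.2·60 = 67.5; r = 66.5 − 67.5 = -1
x=65: ŷ = 55.5 + 0.2·65 = 68.5; r = 70 − 68.5 = 1.5
x=70: ŷ = 55.5 + 0.2·70 = 69.5; r = 70 − 69.5 = 0.5
x=75: ŷ = 55.5 + 0.2·75 = 70.5; r = 69.5 − 70.5 = -1
x=80: ŷ = 55.5 + 0.2·80 = 71.5; r = 72 − 71.5 = 0.5
SSE = 0.25 + 2.25 + 6.25 + 0 + 1 + 2.25 + 0.25 + 1 + 0.25 = 13.5
s = √(13.5/7) = √1.92857 ≈ 1.389

s = 1.389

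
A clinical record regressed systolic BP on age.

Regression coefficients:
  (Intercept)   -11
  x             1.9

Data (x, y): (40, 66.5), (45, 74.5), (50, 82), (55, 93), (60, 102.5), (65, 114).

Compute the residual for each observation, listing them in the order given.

x=40: ŷ = -11 + 1.9·40 = 65; r = 66.5 − 65 = 1.5
x=45: ŷ = -11 + 1.9·45 = 74.5; r = 74.5 − 74.5 = 0
x=50: ŷ = -11 + 1.9·50 = 84; r = 82 − 84 = -2
x=55: ŷ = -11 + 1.9·55 = 93.5; r = 93 − 93.5 = -0.5
x=60: ŷ = -11 + 1.9·60 = 103; r = 102.5 − 103 = -0.5
x=65: ŷ = -11 + 1.9·65 = 112.5; r = 114 − 112.5 = 1.5

1.5, 0, -2, -0.5, -0.5, 1.5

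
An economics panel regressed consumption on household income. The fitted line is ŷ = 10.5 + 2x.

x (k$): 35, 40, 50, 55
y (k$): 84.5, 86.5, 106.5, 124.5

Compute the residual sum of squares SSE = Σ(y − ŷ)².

SSE = 64

x=35: ŷ = 10.5 + 2·35 = 80.5; e = 84.5 − 80.5 = 4
x=40: ŷ = 10.5 + 2·40 = 90.5; e = 86.5 − 90.5 = -4
x=50: ŷ = 10.5 + 2·50 = 110.5; e = 106.5 − 110.5 = -4
x=55: ŷ = 10.5 + 2·55 = 120.5; e = 124.5 − 120.5 = 4
SSE = 16 + 16 + 16 + 16 = 64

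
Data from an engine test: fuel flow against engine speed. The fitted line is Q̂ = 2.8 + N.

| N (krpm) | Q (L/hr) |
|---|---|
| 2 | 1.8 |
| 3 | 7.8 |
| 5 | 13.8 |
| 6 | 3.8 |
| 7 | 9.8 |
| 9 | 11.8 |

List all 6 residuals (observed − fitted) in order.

N=2: Q̂ = 2.8 + 2 = 4.8; e = 1.8 − 4.8 = -3
N=3: Q̂ = 2.8 + 3 = 5.8; e = 7.8 − 5.8 = 2
N=5: Q̂ = 2.8 + 5 = 7.8; e = 13.8 − 7.8 = 6
N=6: Q̂ = 2.8 + 6 = 8.8; e = 3.8 − 8.8 = -5
N=7: Q̂ = 2.8 + 7 = 9.8; e = 9.8 − 9.8 = 0
N=9: Q̂ = 2.8 + 9 = 11.8; e = 11.8 − 11.8 = 0

-3, 2, 6, -5, 0, 0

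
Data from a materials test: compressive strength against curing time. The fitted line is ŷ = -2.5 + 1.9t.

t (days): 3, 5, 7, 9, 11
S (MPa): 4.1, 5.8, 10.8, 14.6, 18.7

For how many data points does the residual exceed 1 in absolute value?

1

t=3: ŷ = -2.5 + 1.9·3 = 3.2; e = 4.1 − 3.2 = 0.9
t=5: ŷ = -2.5 + 1.9·5 = 7; e = 5.8 − 7 = -1.2
t=7: ŷ = -2.5 + 1.9·7 = 10.8; e = 10.8 − 10.8 = 0
t=9: ŷ = -2.5 + 1.9·9 = 14.6; e = 14.6 − 14.6 = 0
t=11: ŷ = -2.5 + 1.9·11 = 18.4; e = 18.7 − 18.4 = 0.3
|e| > 1: t=5 (|e|=1.2) → 1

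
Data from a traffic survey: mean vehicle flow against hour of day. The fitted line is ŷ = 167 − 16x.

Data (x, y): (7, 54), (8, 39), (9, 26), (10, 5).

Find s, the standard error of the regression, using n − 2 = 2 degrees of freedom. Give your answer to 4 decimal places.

x=7: ŷ = 167 − 16·7 = 55; e = 54 − 55 = -1
x=8: ŷ = 167 − 16·8 = 39; e = 39 − 39 = 0
x=9: ŷ = 167 − 16·9 = 23; e = 26 − 23 = 3
x=10: ŷ = 167 − 16·10 = 7; e = 5 − 7 = -2
SSE = 1 + 0 + 9 + 4 = 14
s = √(14/2) = √7 ≈ 2.6458

s = 2.6458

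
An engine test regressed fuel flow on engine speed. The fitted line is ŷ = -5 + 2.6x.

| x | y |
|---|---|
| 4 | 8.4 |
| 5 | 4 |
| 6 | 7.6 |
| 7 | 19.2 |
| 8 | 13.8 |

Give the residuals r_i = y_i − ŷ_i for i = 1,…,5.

3, -4, -3, 6, -2

x=4: ŷ = -5 + 2.6·4 = 5.4; r = 8.4 − 5.4 = 3
x=5: ŷ = -5 + 2.6·5 = 8; r = 4 − 8 = -4
x=6: ŷ = -5 + 2.6·6 = 10.6; r = 7.6 − 10.6 = -3
x=7: ŷ = -5 + 2.6·7 = 13.2; r = 19.2 − 13.2 = 6
x=8: ŷ = -5 + 2.6·8 = 15.8; r = 13.8 − 15.8 = -2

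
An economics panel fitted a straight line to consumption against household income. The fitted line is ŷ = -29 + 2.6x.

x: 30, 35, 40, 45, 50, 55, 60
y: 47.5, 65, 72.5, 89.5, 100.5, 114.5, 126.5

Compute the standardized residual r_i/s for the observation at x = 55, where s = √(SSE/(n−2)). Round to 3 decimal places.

0.247

x=30: ŷ = -29 + 2.6·30 = 49; r = 47.5 − 49 = -1.5
x=35: ŷ = -29 + 2.6·35 = 62; r = 65 − 62 = 3
x=40: ŷ = -29 + 2.6·40 = 75; r = 72.5 − 75 = -2.5
x=45: ŷ = -29 + 2.6·45 = 88; r = 89.5 − 88 = 1.5
x=50: ŷ = -29 + 2.6·50 = 101; r = 100.5 − 101 = -0.5
x=55: ŷ = -29 + 2.6·55 = 114; r = 114.5 − 114 = 0.5
x=60: ŷ = -29 + 2.6·60 = 127; r = 126.5 − 127 = -0.5
SSE = 2.25 + 9 + 6.25 + 2.25 + 0.25 + 0.25 + 0.25 = 20.5
s = √(20.5/5) = 2.02485
r/s = 0.5 / 2.02485 = 0.247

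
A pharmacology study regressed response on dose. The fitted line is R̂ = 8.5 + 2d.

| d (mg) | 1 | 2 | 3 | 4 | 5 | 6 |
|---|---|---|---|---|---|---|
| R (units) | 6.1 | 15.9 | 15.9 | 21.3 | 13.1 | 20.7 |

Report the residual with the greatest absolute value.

e = -5.4

d=1: R̂ = 8.5 + 2·1 = 10.5; e = 6.1 − 10.5 = -4.4
d=2: R̂ = 8.5 + 2·2 = 12.5; e = 15.9 − 12.5 = 3.4
d=3: R̂ = 8.5 + 2·3 = 14.5; e = 15.9 − 14.5 = 1.4
d=4: R̂ = 8.5 + 2·4 = 16.5; e = 21.3 − 16.5 = 4.8
d=5: R̂ = 8.5 + 2·5 = 18.5; e = 13.1 − 18.5 = -5.4
d=6: R̂ = 8.5 + 2·6 = 20.5; e = 20.7 − 20.5 = 0.2
Largest |e| is 5.4 at d = 5, residual -5.4.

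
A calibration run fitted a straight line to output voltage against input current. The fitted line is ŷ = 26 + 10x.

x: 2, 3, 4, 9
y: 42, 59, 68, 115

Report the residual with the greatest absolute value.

x=2: ŷ = 26 + 10·2 = 46; e = 42 − 46 = -4
x=3: ŷ = 26 + 10·3 = 56; e = 59 − 56 = 3
x=4: ŷ = 26 + 10·4 = 66; e = 68 − 66 = 2
x=9: ŷ = 26 + 10·9 = 116; e = 115 − 116 = -1
Largest |e| is 4 at x = 2, residual -4.

e = -4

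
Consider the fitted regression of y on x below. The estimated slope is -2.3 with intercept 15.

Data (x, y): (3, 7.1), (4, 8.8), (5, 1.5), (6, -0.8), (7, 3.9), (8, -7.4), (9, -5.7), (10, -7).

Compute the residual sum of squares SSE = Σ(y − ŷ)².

x=3: ŷ = 15 − 2.3·3 = 8.1; e = 7.1 − 8.1 = -1
x=4: ŷ = 15 − 2.3·4 = 5.8; e = 8.8 − 5.8 = 3
x=5: ŷ = 15 − 2.3·5 = 3.5; e = 1.5 − 3.5 = -2
x=6: ŷ = 15 − 2.3·6 = 1.2; e = -0.8 − 1.2 = -2
x=7: ŷ = 15 − 2.3·7 = -1.1; e = 3.9 − (-1.1) = 5
x=8: ŷ = 15 − 2.3·8 = -3.4; e = -7.4 − (-3.4) = -4
x=9: ŷ = 15 − 2.3·9 = -5.7; e = -5.7 − (-5.7) = 0
x=10: ŷ = 15 − 2.3·10 = -8; e = -7 − (-8) = 1
SSE = 1 + 9 + 4 + 4 + 25 + 16 + 0 + 1 = 60

SSE = 60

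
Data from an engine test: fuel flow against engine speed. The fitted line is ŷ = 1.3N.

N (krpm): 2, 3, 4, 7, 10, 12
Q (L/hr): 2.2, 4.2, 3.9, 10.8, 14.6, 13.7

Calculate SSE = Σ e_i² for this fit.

SSE = 11

N=2: ŷ = 1.3·2 = 2.6; e = 2.2 − 2.6 = -0.4
N=3: ŷ = 1.3·3 = 3.9; e = 4.2 − 3.9 = 0.3
N=4: ŷ = 1.3·4 = 5.2; e = 3.9 − 5.2 = -1.3
N=7: ŷ = 1.3·7 = 9.1; e = 10.8 − 9.1 = 1.7
N=10: ŷ = 1.3·10 = 13; e = 14.6 − 13 = 1.6
N=12: ŷ = 1.3·12 = 15.6; e = 13.7 − 15.6 = -1.9
SSE = 0.16 + 0.09 + 1.69 + 2.89 + 2.56 + 3.61 = 11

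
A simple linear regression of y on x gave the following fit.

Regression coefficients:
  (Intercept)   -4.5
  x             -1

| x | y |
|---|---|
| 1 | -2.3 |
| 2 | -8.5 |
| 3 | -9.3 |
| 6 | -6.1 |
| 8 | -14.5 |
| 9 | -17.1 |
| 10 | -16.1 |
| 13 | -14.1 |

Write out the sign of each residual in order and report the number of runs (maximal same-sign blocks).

5 runs

x=1: ŷ = -4.5 − 1 = -5.5; e = -2.3 − (-5.5) = 3.2
x=2: ŷ = -4.5 − 2 = -6.5; e = -8.5 − (-6.5) = -2
x=3: ŷ = -4.5 − 3 = -7.5; e = -9.3 − (-7.5) = -1.8
x=6: ŷ = -4.5 − 6 = -10.5; e = -6.1 − (-10.5) = 4.4
x=8: ŷ = -4.5 − 8 = -12.5; e = -14.5 − (-12.5) = -2
x=9: ŷ = -4.5 − 9 = -13.5; e = -17.1 − (-13.5) = -3.6
x=10: ŷ = -4.5 − 10 = -14.5; e = -16.1 − (-14.5) = -1.6
x=13: ŷ = -4.5 − 13 = -17.5; e = -14.1 − (-17.5) = 3.4
Signs: + − − + − − − +
Runs: +×1, −×2, +×1, −×3, +×1 → 5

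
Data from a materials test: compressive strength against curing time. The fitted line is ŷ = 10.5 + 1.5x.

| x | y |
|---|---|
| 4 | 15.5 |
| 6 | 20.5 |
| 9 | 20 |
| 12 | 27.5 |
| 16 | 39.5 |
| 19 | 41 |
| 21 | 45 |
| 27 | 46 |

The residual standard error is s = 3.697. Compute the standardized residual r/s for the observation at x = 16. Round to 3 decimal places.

ŷ = 10.5 + 1.5·16 = 34.5
r = 39.5 − 34.5 = 5
r/s = 5 / 3.697 = 1.352

1.352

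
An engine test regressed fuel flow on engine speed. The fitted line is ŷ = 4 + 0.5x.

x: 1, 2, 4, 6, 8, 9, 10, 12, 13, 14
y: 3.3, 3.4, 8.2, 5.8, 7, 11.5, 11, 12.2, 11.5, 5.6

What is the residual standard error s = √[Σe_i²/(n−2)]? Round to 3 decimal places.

x=1: ŷ = 4 + 0.5·1 = 4.5; e = 3.3 − 4.5 = -1.2
x=2: ŷ = 4 + 0.5·2 = 5; e = 3.4 − 5 = -1.6
x=4: ŷ = 4 + 0.5·4 = 6; e = 8.2 − 6 = 2.2
x=6: ŷ = 4 + 0.5·6 = 7; e = 5.8 − 7 = -1.2
x=8: ŷ = 4 + 0.5·8 = 8; e = 7 − 8 = -1
x=9: ŷ = 4 + 0.5·9 = 8.5; e = 11.5 − 8.5 = 3
x=10: ŷ = 4 + 0.5·10 = 9; e = 11 − 9 = 2
x=12: ŷ = 4 + 0.5·12 = 10; e = 12.2 − 10 = 2.2
x=13: ŷ = 4 + 0.5·13 = 10.5; e = 11.5 − 10.5 = 1
x=14: ŷ = 4 + 0.5·14 = 11; e = 5.6 − 11 = -5.4
SSE = 1.44 + 2.56 + 4.84 + 1.44 + 1 + 9 + 4 + 4.84 + 1 + 29.16 = 59.28
s = √(59.28/8) = √7.41 ≈ 2.722

s = 2.722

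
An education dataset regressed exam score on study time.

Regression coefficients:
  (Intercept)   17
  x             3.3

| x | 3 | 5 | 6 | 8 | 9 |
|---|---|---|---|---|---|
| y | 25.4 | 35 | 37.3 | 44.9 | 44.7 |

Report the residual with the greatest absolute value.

r = -2

x=3: ŷ = 17 + 3.3·3 = 26.9; r = 25.4 − 26.9 = -1.5
x=5: ŷ = 17 + 3.3·5 = 33.5; r = 35 − 33.5 = 1.5
x=6: ŷ = 17 + 3.3·6 = 36.8; r = 37.3 − 36.8 = 0.5
x=8: ŷ = 17 + 3.3·8 = 43.4; r = 44.9 − 43.4 = 1.5
x=9: ŷ = 17 + 3.3·9 = 46.7; r = 44.7 − 46.7 = -2
Largest |r| is 2 at x = 9, residual -2.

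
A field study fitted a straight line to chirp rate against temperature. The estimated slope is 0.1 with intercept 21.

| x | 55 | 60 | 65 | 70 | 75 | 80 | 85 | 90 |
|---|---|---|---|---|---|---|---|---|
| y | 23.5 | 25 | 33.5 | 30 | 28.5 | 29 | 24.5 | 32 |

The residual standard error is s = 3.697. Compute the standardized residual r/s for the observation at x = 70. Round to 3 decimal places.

0.541

ŷ = 21 + 0.1·70 = 28
r = 30 − 28 = 2
r/s = 2 / 3.697 = 0.541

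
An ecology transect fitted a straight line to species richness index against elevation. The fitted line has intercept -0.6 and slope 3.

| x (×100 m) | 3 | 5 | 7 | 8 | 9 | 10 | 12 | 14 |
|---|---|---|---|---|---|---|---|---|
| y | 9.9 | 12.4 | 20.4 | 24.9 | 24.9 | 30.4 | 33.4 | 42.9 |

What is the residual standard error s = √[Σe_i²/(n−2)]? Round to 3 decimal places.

x=3: ŷ = -0.6 + 3·3 = 8.4; e = 9.9 − 8.4 = 1.5
x=5: ŷ = -0.6 + 3·5 = 14.4; e = 12.4 − 14.4 = -2
x=7: ŷ = -0.6 + 3·7 = 20.4; e = 20.4 − 20.4 = 0
x=8: ŷ = -0.6 + 3·8 = 23.4; e = 24.9 − 23.4 = 1.5
x=9: ŷ = -0.6 + 3·9 = 26.4; e = 24.9 − 26.4 = -1.5
x=10: ŷ = -0.6 + 3·10 = 29.4; e = 30.4 − 29.4 = 1
x=12: ŷ = -0.6 + 3·12 = 35.4; e = 33.4 − 35.4 = -2
x=14: ŷ = -0.6 + 3·14 = 41.4; e = 42.9 − 41.4 = 1.5
SSE = 2.25 + 4 + 0 + 2.25 + 2.25 + 1 + 4 + 2.25 = 18
s = √(18/6) = √3 ≈ 1.732

s = 1.732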